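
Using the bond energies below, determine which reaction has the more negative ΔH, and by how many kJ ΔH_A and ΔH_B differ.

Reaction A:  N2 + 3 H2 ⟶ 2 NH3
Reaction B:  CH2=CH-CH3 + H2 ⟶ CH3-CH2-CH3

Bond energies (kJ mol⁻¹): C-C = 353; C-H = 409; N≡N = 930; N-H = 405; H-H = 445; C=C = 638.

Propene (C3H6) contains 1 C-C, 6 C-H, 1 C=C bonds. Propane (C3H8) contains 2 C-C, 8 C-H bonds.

Reaction A, by 77 kJ

Reaction A:
  Bonds broken (reactants):
    H-H: 3 × 445 = 1335
    N≡N: 1 × 930 = 930
    Σ(broken) = 2265 kJ
  Bonds formed (products):
    N-H: 6 × 405 = 2430
    Σ(formed) = 2430 kJ
  ΔH_A = 2265 − 2430 = −165 kJ
Reaction B:
  Bonds broken (reactants):
    C-C: 1 × 353 = 353
    C-H: 6 × 409 = 2454
    C=C: 1 × 638 = 638
    H-H: 1 × 445 = 445
    Σ(broken) = 3890 kJ
  Bonds formed (products):
    C-C: 2 × 353 = 706
    C-H: 8 × 409 = 3272
    Σ(formed) = 3978 kJ
  ΔH_B = 3890 − 3978 = −88 kJ
ΔH_A − ΔH_B = −77 kJ, so reaction A has the more negative ΔH; |ΔH_A − ΔH_B| = 77 kJ.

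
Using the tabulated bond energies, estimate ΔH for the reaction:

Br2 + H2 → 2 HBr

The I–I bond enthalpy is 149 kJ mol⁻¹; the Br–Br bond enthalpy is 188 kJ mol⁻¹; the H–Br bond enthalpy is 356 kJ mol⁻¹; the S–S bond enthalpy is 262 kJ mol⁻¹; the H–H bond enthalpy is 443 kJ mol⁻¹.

ΔH ≈ −81 kJ

Bonds broken (reactants):
  Br–Br: 1 × 188 = 188
  H–H: 1 × 443 = 443
  Σ(broken) = 631 kJ
Bonds formed (products):
  H–Br: 2 × 356 = 712
  Σ(formed) = 712 kJ
ΔH = Σ(broken) − Σ(formed) = 631 − 712 = −81 kJ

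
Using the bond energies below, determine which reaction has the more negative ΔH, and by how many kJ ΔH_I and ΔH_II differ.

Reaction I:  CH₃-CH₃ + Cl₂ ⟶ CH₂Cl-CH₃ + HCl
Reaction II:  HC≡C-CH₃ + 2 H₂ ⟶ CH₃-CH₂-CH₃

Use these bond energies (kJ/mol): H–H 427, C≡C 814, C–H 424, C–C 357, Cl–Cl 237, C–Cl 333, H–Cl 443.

Reaction II, by 270 kJ

Reaction I:
  Bonds broken (reactants):
    C–C: 1 × 357 = 357
    C–H: 6 × 424 = 2544
    Cl–Cl: 1 × 237 = 237
    Σ(broken) = 3138 kJ
  Bonds formed (products):
    C–C: 1 × 357 = 357
    C–Cl: 1 × 333 = 333
    C–H: 5 × 424 = 2120
    H–Cl: 1 × 443 = 443
    Σ(formed) = 3253 kJ
  ΔH_I = 3138 − 3253 = −115 kJ
Reaction II:
  Bonds broken (reactants):
    C≡C: 1 × 814 = 814
    C–C: 1 × 357 = 357
    C–H: 4 × 424 = 1696
    H–H: 2 × 427 = 854
    Σ(broken) = 3721 kJ
  Bonds formed (products):
    C–C: 2 × 357 = 714
    C–H: 8 × 424 = 3392
    Σ(formed) = 4106 kJ
  ΔH_II = 3721 − 4106 = −385 kJ
ΔH_I − ΔH_II = +270 kJ, so reaction II has the more negative ΔH; |ΔH_I − ΔH_II| = 270 kJ.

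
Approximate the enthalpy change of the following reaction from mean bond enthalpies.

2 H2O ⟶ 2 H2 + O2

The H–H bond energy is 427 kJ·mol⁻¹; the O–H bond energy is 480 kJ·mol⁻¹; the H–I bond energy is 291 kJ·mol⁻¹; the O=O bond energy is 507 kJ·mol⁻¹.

Bonds broken (reactants):
  O–H: 4 × 480 = 1920
  Σ(broken) = 1920 kJ
Bonds formed (products):
  H–H: 2 × 427 = 854
  O=O: 1 × 507 = 507
  Σ(formed) = 1361 kJ
ΔH = Σ(broken) − Σ(formed) = 1920 − 1361 = +559 kJ

ΔH ≈ +559 kJ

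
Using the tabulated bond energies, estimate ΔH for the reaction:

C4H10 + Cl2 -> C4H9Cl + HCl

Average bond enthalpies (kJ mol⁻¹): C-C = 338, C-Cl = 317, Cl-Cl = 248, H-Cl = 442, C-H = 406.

Bonds broken (reactants):
  C-C: 3 × 338 = 1014
  C-H: 10 × 406 = 4060
  Cl-Cl: 1 × 248 = 248
  Σ(broken) = 5322 kJ
Bonds formed (products):
  C-C: 3 × 338 = 1014
  C-Cl: 1 × 317 = 317
  C-H: 9 × 406 = 3654
  H-Cl: 1 × 442 = 442
  Σ(formed) = 5427 kJ
ΔH = Σ(broken) − Σ(formed) = 5322 − 5427 = −105 kJ

ΔH ≈ −105 kJ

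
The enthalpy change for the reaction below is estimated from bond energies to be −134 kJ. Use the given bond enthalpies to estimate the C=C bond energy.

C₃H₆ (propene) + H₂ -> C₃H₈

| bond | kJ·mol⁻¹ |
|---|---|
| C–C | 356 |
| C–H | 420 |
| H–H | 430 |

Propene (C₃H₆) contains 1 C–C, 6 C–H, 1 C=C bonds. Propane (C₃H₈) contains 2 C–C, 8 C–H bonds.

D(C=C) ≈ 632 kJ/mol

Let D be the C=C bond energy.
Σ(broken) = 1×356 + 6×420 + 1×D + 1×430 = 3306 + D
Σ(formed) = 2×356 + 8×420 = 4072
ΔH = Σ(broken) − Σ(formed) = (3306 + D) − (4072) = −766 + D
Setting this equal to −134 kJ gives D = 632 kJ/mol.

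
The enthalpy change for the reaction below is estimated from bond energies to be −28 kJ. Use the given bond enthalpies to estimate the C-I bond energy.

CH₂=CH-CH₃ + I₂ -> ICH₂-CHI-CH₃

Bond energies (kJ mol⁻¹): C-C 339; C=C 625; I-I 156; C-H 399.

D(C-I) ≈ 235 kJ/mol

Let D be the C-I bond energy.
Σ(broken) = 1×339 + 6×399 + 1×625 + 1×156 = 3514
Σ(formed) = 2×339 + 6×399 + 2×D = 3072 + 2D
ΔH = Σ(broken) − Σ(formed) = (3514) − (3072 + 2D) = +442 − 2D
Setting this equal to −28 kJ gives 2D = 470, so D = 235 kJ/mol.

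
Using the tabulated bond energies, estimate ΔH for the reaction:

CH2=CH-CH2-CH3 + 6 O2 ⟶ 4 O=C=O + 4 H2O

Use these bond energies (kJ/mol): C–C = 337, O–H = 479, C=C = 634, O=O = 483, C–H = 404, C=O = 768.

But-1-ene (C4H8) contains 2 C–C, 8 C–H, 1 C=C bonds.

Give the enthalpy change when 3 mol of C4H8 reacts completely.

ΔH = −7614 kJ

Bonds broken (reactants):
  C–C: 2 × 337 = 674
  C–H: 8 × 404 = 3232
  C=C: 1 × 634 = 634
  O=O: 6 × 483 = 2898
  Σ(broken) = 7438 kJ
Bonds formed (products):
  C=O: 8 × 768 = 6144
  O–H: 8 × 479 = 3832
  Σ(formed) = 9976 kJ
ΔH = Σ(broken) − Σ(formed) = 7438 − 9976 = −2538 kJ
For 3× the reaction as written: 3 × (−2538) = −7614 kJ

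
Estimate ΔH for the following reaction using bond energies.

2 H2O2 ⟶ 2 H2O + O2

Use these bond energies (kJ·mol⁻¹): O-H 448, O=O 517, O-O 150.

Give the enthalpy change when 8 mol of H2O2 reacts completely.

ΔH = −868 kJ

Bonds broken (reactants):
  O-H: 4 × 448 = 1792
  O-O: 2 × 150 = 300
  Σ(broken) = 2092 kJ
Bonds formed (products):
  O-H: 4 × 448 = 1792
  O=O: 1 × 517 = 517
  Σ(formed) = 2309 kJ
ΔH = Σ(broken) − Σ(formed) = 2092 − 2309 = −217 kJ
For 4× the reaction as written: 4 × (−217) = −868 kJ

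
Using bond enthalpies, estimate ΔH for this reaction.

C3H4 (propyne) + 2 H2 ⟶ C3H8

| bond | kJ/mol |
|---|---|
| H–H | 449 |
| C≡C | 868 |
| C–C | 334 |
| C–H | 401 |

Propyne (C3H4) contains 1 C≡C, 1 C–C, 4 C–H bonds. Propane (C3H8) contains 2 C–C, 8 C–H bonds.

Bonds broken (reactants):
  C≡C: 1 × 868 = 868
  C–C: 1 × 334 = 334
  C–H: 4 × 401 = 1604
  H–H: 2 × 449 = 898
  Σ(broken) = 3704 kJ
Bonds formed (products):
  C–C: 2 × 334 = 668
  C–H: 8 × 401 = 3208
  Σ(formed) = 3876 kJ
ΔH = Σ(broken) − Σ(formed) = 3704 − 3876 = −172 kJ

ΔH ≈ −172 kJ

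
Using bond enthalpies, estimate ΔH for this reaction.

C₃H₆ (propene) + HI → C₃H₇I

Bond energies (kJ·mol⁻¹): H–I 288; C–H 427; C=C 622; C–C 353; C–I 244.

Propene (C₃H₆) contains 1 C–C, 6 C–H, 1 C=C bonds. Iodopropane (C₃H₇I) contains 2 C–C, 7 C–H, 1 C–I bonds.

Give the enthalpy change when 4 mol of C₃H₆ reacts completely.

Bonds broken (reactants):
  C–C: 1 × 353 = 353
  C–H: 6 × 427 = 2562
  C=C: 1 × 622 = 622
  H–I: 1 × 288 = 288
  Σ(broken) = 3825 kJ
Bonds formed (products):
  C–C: 2 × 353 = 706
  C–H: 7 × 427 = 2989
  C–I: 1 × 244 = 244
  Σ(formed) = 3939 kJ
ΔH = Σ(broken) − Σ(formed) = 3825 − 3939 = −114 kJ
For 4× the reaction as written: 4 × (−114) = −456 kJ

ΔH = −456 kJ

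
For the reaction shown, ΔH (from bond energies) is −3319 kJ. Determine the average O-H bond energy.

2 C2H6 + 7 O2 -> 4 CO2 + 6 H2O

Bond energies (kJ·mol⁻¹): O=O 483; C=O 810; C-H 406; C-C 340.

Let D be the O-H bond energy.
Σ(broken) = 2×340 + 12×406 + 7×483 = 8933
Σ(formed) = 8×810 + 12×D = 6480 + 12D
ΔH = Σ(broken) − Σ(formed) = (8933) − (6480 + 12D) = +2453 − 12D
Setting this equal to −3319 kJ gives 12D = 5772, so D = 481 kJ/mol.

D(O-H) ≈ 481 kJ/mol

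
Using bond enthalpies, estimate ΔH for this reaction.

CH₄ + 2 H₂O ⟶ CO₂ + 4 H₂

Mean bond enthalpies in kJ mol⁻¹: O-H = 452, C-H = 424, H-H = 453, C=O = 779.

ΔH ≈ +134 kJ

Bonds broken (reactants):
  C-H: 4 × 424 = 1696
  O-H: 4 × 452 = 1808
  Σ(broken) = 3504 kJ
Bonds formed (products):
  C=O: 2 × 779 = 1558
  H-H: 4 × 453 = 1812
  Σ(formed) = 3370 kJ
ΔH = Σ(broken) − Σ(formed) = 3504 − 3370 = +134 kJ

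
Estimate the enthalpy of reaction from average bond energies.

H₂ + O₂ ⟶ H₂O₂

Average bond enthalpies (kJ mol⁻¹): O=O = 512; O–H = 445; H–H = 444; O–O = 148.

Bonds broken (reactants):
  H–H: 1 × 444 = 444
  O=O: 1 × 512 = 512
  Σ(broken) = 956 kJ
Bonds formed (products):
  O–H: 2 × 445 = 890
  O–O: 1 × 148 = 148
  Σ(formed) = 1038 kJ
ΔH = Σ(broken) − Σ(formed) = 956 − 1038 = −82 kJ

ΔH ≈ −82 kJ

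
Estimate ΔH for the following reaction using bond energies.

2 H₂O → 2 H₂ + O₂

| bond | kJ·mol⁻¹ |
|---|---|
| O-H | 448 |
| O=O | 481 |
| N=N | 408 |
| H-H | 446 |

ΔH ≈ +419 kJ

Bonds broken (reactants):
  O-H: 4 × 448 = 1792
  Σ(broken) = 1792 kJ
Bonds formed (products):
  H-H: 2 × 446 = 892
  O=O: 1 × 481 = 481
  Σ(formed) = 1373 kJ
ΔH = Σ(broken) − Σ(formed) = 1792 − 1373 = +419 kJ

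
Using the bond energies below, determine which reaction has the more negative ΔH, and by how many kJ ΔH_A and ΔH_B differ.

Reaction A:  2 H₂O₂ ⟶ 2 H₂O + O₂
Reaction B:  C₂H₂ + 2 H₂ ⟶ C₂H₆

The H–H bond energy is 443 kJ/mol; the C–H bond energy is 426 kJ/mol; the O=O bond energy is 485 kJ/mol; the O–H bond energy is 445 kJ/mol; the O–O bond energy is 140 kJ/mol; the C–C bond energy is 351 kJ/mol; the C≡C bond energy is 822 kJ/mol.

Reaction B, by 142 kJ

Reaction A:
  Bonds broken (reactants):
    O–H: 4 × 445 = 1780
    O–O: 2 × 140 = 280
    Σ(broken) = 2060 kJ
  Bonds formed (products):
    O–H: 4 × 445 = 1780
    O=O: 1 × 485 = 485
    Σ(formed) = 2265 kJ
  ΔH_A = 2060 − 2265 = −205 kJ
Reaction B:
  Bonds broken (reactants):
    C≡C: 1 × 822 = 822
    C–H: 2 × 426 = 852
    H–H: 2 × 443 = 886
    Σ(broken) = 2560 kJ
  Bonds formed (products):
    C–C: 1 × 351 = 351
    C–H: 6 × 426 = 2556
    Σ(formed) = 2907 kJ
  ΔH_B = 2560 − 2907 = −347 kJ
ΔH_A − ΔH_B = +142 kJ, so reaction B has the more negative ΔH; |ΔH_A − ΔH_B| = 142 kJ.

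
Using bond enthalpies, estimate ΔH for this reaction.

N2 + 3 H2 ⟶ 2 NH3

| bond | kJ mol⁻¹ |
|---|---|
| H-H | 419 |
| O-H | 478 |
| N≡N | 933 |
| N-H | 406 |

ΔH ≈ −246 kJ

Bonds broken (reactants):
  H-H: 3 × 419 = 1257
  N≡N: 1 × 933 = 933
  Σ(broken) = 2190 kJ
Bonds formed (products):
  N-H: 6 × 406 = 2436
  Σ(formed) = 2436 kJ
ΔH = Σ(broken) − Σ(formed) = 2190 − 2436 = −246 kJ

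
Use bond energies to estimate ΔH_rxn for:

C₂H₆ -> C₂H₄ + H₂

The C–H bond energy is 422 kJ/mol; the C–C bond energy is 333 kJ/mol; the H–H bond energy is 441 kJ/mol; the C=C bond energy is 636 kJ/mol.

ΔH ≈ +100 kJ

Bonds broken (reactants):
  C–C: 1 × 333 = 333
  C–H: 6 × 422 = 2532
  Σ(broken) = 2865 kJ
Bonds formed (products):
  C–H: 4 × 422 = 1688
  C=C: 1 × 636 = 636
  H–H: 1 × 441 = 441
  Σ(formed) = 2765 kJ
ΔH = Σ(broken) − Σ(formed) = 2865 − 2765 = +100 kJ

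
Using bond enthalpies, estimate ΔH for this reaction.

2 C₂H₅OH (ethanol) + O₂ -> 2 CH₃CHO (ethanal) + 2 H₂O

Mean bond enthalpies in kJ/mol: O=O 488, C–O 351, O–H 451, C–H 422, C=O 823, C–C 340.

Bonds broken (reactants):
  C–C: 2 × 340 = 680
  C–H: 10 × 422 = 4220
  C–O: 2 × 351 = 702
  O–H: 2 × 451 = 902
  O=O: 1 × 488 = 488
  Σ(broken) = 6992 kJ
Bonds formed (products):
  C–C: 2 × 340 = 680
  C–H: 8 × 422 = 3376
  C=O: 2 × 823 = 1646
  O–H: 4 × 451 = 1804
  Σ(formed) = 7506 kJ
ΔH = Σ(broken) − Σ(formed) = 6992 − 7506 = −514 kJ

ΔH ≈ −514 kJ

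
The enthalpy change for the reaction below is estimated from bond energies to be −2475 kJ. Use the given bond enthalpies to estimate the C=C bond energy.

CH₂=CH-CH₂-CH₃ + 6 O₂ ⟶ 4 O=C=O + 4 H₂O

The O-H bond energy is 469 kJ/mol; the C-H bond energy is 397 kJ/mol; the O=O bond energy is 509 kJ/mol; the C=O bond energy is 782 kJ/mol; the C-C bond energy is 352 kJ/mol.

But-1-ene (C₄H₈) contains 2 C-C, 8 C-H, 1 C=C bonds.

Let D be the C=C bond energy.
Σ(broken) = 2×352 + 8×397 + 1×D + 6×509 = 6934 + D
Σ(formed) = 8×782 + 8×469 = 10008
ΔH = Σ(broken) − Σ(formed) = (6934 + D) − (10008) = −3074 + D
Setting this equal to −2475 kJ gives D = 599 kJ/mol.

D(C=C) ≈ 599 kJ/mol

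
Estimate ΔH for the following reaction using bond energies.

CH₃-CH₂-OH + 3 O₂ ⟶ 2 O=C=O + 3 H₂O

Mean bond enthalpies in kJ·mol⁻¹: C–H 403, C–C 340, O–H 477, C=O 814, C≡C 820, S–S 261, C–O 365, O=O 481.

Bonds broken (reactants):
  C–C: 1 × 340 = 340
  C–H: 5 × 403 = 2015
  C–O: 1 × 365 = 365
  O–H: 1 × 477 = 477
  O=O: 3 × 481 = 1443
  Σ(broken) = 4640 kJ
Bonds formed (products):
  C=O: 4 × 814 = 3256
  O–H: 6 × 477 = 2862
  Σ(formed) = 6118 kJ
ΔH = Σ(broken) − Σ(formed) = 4640 − 6118 = −1478 kJ

ΔH ≈ −1478 kJ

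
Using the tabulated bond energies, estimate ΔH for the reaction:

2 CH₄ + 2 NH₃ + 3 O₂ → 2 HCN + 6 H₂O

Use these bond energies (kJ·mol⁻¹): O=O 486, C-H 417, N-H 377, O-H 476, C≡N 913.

ΔH ≈ −1316 kJ

Bonds broken (reactants):
  C-H: 8 × 417 = 3336
  N-H: 6 × 377 = 2262
  O=O: 3 × 486 = 1458
  Σ(broken) = 7056 kJ
Bonds formed (products):
  C≡N: 2 × 913 = 1826
  C-H: 2 × 417 = 834
  O-H: 12 × 476 = 5712
  Σ(formed) = 8372 kJ
ΔH = Σ(broken) − Σ(formed) = 7056 − 8372 = −1316 kJ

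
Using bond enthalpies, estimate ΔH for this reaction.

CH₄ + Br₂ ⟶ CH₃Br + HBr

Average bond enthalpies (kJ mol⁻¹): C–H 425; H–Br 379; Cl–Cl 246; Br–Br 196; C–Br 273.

Bonds broken (reactants):
  Br–Br: 1 × 196 = 196
  C–H: 4 × 425 = 1700
  Σ(broken) = 1896 kJ
Bonds formed (products):
  C–Br: 1 × 273 = 273
  C–H: 3 × 425 = 1275
  H–Br: 1 × 379 = 379
  Σ(formed) = 1927 kJ
ΔH = Σ(broken) − Σ(formed) = 1896 − 1927 = −31 kJ

ΔH ≈ −31 kJ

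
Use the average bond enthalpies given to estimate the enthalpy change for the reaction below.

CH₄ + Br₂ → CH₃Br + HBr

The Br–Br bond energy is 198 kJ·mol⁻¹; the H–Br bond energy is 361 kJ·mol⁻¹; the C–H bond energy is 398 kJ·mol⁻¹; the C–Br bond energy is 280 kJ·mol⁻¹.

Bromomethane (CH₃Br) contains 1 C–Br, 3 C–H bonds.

Bonds broken (reactants):
  Br–Br: 1 × 198 = 198
  C–H: 4 × 398 = 1592
  Σ(broken) = 1790 kJ
Bonds formed (products):
  C–Br: 1 × 280 = 280
  C–H: 3 × 398 = 1194
  H–Br: 1 × 361 = 361
  Σ(formed) = 1835 kJ
ΔH = Σ(broken) − Σ(formed) = 1790 − 1835 = −45 kJ

ΔH ≈ −45 kJ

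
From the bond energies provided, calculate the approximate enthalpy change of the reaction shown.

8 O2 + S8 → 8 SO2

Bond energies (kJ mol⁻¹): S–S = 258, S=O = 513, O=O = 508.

ΔH ≈ −2080 kJ

Bonds broken (reactants):
  O=O: 8 × 508 = 4064
  S–S: 8 × 258 = 2064
  Σ(broken) = 6128 kJ
Bonds formed (products):
  S=O: 16 × 513 = 8208
  Σ(formed) = 8208 kJ
ΔH = Σ(broken) − Σ(formed) = 6128 − 8208 = −2080 kJ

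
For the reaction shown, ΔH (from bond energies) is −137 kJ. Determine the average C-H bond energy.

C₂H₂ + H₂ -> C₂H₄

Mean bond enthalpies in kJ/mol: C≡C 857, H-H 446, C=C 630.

Let D be the C-H bond energy.
Σ(broken) = 1×857 + 2×D + 1×446 = 1303 + 2D
Σ(formed) = 4×D + 1×630 = 630 + 4D
ΔH = Σ(broken) − Σ(formed) = (1303 + 2D) − (630 + 4D) = +673 − 2D
Setting this equal to −137 kJ gives 2D = 810, so D = 405 kJ/mol.

D(C-H) ≈ 405 kJ/mol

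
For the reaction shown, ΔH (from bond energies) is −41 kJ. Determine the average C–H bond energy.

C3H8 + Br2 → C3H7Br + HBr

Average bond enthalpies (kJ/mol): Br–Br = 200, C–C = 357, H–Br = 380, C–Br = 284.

Let D be the C–H bond energy.
Σ(broken) = 1×200 + 2×357 + 8×D = 914 + 8D
Σ(formed) = 1×284 + 2×357 + 7×D + 1×380 = 1378 + 7D
ΔH = Σ(broken) − Σ(formed) = (914 + 8D) − (1378 + 7D) = −464 + D
Setting this equal to −41 kJ gives D = 423 kJ/mol.

D(C–H) ≈ 423 kJ/mol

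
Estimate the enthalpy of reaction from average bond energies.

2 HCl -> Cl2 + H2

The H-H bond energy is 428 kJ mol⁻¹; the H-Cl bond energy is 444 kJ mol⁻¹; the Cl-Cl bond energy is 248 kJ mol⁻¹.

ΔH ≈ +212 kJ

Bonds broken (reactants):
  H-Cl: 2 × 444 = 888
  Σ(broken) = 888 kJ
Bonds formed (products):
  Cl-Cl: 1 × 248 = 248
  H-H: 1 × 428 = 428
  Σ(formed) = 676 kJ
ΔH = Σ(broken) − Σ(formed) = 888 − 676 = +212 kJ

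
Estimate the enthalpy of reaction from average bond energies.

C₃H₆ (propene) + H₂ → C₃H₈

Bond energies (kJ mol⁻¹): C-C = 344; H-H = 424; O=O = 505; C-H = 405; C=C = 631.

Bonds broken (reactants):
  C-C: 1 × 344 = 344
  C-H: 6 × 405 = 2430
  C=C: 1 × 631 = 631
  H-H: 1 × 424 = 424
  Σ(broken) = 3829 kJ
Bonds formed (products):
  C-C: 2 × 344 = 688
  C-H: 8 × 405 = 3240
  Σ(formed) = 3928 kJ
ΔH = Σ(broken) − Σ(formed) = 3829 − 3928 = −99 kJ

ΔH ≈ −99 kJ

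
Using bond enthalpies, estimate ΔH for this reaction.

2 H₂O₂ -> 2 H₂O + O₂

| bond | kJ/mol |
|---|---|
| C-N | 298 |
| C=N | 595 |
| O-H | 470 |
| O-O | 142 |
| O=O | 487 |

ΔH ≈ −203 kJ

Bonds broken (reactants):
  O-H: 4 × 470 = 1880
  O-O: 2 × 142 = 284
  Σ(broken) = 2164 kJ
Bonds formed (products):
  O-H: 4 × 470 = 1880
  O=O: 1 × 487 = 487
  Σ(formed) = 2367 kJ
ΔH = Σ(broken) − Σ(formed) = 2164 − 2367 = −203 kJ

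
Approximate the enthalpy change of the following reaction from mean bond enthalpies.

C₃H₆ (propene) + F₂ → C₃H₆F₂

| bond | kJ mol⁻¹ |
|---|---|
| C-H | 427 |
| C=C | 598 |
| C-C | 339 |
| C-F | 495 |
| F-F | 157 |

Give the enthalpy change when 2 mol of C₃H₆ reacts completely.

ΔH = −1148 kJ

Bonds broken (reactants):
  C-C: 1 × 339 = 339
  C-H: 6 × 427 = 2562
  C=C: 1 × 598 = 598
  F-F: 1 × 157 = 157
  Σ(broken) = 3656 kJ
Bonds formed (products):
  C-C: 2 × 339 = 678
  C-F: 2 × 495 = 990
  C-H: 6 × 427 = 2562
  Σ(formed) = 4230 kJ
ΔH = Σ(broken) − Σ(formed) = 3656 − 4230 = −574 kJ
For 2× the reaction as written: 2 × (−574) = −1148 kJ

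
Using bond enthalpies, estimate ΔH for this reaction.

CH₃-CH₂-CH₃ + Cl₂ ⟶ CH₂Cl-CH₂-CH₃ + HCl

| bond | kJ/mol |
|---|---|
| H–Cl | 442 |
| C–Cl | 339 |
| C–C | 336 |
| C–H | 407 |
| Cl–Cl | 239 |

Bonds broken (reactants):
  C–C: 2 × 336 = 672
  C–H: 8 × 407 = 3256
  Cl–Cl: 1 × 239 = 239
  Σ(broken) = 4167 kJ
Bonds formed (products):
  C–C: 2 × 336 = 672
  C–Cl: 1 × 339 = 339
  C–H: 7 × 407 = 2849
  H–Cl: 1 × 442 = 442
  Σ(formed) = 4302 kJ
ΔH = Σ(broken) − Σ(formed) = 4167 − 4302 = −135 kJ

ΔH ≈ −135 kJ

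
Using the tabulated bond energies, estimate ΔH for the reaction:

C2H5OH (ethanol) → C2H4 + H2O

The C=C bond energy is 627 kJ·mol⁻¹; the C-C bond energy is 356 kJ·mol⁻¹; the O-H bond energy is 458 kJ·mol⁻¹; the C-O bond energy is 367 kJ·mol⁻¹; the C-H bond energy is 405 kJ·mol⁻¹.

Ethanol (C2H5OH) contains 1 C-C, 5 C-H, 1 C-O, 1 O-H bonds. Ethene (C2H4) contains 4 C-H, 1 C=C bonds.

ΔH ≈ +43 kJ

Bonds broken (reactants):
  C-C: 1 × 356 = 356
  C-H: 5 × 405 = 2025
  C-O: 1 × 367 = 367
  O-H: 1 × 458 = 458
  Σ(broken) = 3206 kJ
Bonds formed (products):
  C-H: 4 × 405 = 1620
  C=C: 1 × 627 = 627
  O-H: 2 × 458 = 916
  Σ(formed) = 3163 kJ
ΔH = Σ(broken) − Σ(formed) = 3206 − 3163 = +43 kJ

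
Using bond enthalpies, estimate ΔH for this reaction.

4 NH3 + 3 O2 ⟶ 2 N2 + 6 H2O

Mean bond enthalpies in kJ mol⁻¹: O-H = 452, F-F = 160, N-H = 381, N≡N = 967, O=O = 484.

ΔH ≈ −1334 kJ

Bonds broken (reactants):
  N-H: 12 × 381 = 4572
  O=O: 3 × 484 = 1452
  Σ(broken) = 6024 kJ
Bonds formed (products):
  N≡N: 2 × 967 = 1934
  O-H: 12 × 452 = 5424
  Σ(formed) = 7358 kJ
ΔH = Σ(broken) − Σ(formed) = 6024 − 7358 = −1334 kJ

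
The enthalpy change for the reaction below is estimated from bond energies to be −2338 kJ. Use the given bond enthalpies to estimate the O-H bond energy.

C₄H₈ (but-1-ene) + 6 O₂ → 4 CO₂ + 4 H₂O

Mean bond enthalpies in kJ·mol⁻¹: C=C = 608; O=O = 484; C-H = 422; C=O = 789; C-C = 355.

D(O-H) ≈ 453 kJ/mol

Let D be the O-H bond energy.
Σ(broken) = 2×355 + 8×422 + 1×608 + 6×484 = 7598
Σ(formed) = 8×789 + 8×D = 6312 + 8D
ΔH = Σ(broken) − Σ(formed) = (7598) − (6312 + 8D) = +1286 − 8D
Setting this equal to −2338 kJ gives 8D = 3624, so D = 453 kJ/mol.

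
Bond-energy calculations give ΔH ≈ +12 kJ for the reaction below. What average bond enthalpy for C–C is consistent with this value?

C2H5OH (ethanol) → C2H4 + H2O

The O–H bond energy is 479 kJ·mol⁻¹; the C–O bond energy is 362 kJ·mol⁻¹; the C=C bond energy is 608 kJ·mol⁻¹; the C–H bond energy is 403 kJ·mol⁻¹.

D(C–C) ≈ 334 kJ/mol

Let D be the C–C bond energy.
Σ(broken) = 1×D + 5×403 + 1×362 + 1×479 = 2856 + D
Σ(formed) = 4×403 + 1×608 + 2×479 = 3178
ΔH = Σ(broken) − Σ(formed) = (2856 + D) − (3178) = −322 + D
Setting this equal to +12 kJ gives D = 334 kJ/mol.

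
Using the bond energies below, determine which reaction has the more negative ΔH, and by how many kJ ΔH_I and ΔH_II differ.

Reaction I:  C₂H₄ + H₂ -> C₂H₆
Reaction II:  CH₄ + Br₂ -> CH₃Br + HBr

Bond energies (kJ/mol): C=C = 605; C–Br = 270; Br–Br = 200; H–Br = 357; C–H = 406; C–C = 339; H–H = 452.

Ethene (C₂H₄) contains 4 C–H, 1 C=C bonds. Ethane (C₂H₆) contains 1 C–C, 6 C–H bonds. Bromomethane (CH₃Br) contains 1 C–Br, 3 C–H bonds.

Reaction I, by 73 kJ

Reaction I:
  Bonds broken (reactants):
    C–H: 4 × 406 = 1624
    C=C: 1 × 605 = 605
    H–H: 1 × 452 = 452
    Σ(broken) = 2681 kJ
  Bonds formed (products):
    C–C: 1 × 339 = 339
    C–H: 6 × 406 = 2436
    Σ(formed) = 2775 kJ
  ΔH_I = 2681 − 2775 = −94 kJ
Reaction II:
  Bonds broken (reactants):
    Br–Br: 1 × 200 = 200
    C–H: 4 × 406 = 1624
    Σ(broken) = 1824 kJ
  Bonds formed (products):
    C–Br: 1 × 270 = 270
    C–H: 3 × 406 = 1218
    H–Br: 1 × 357 = 357
    Σ(formed) = 1845 kJ
  ΔH_II = 1824 − 1845 = −21 kJ
ΔH_I − ΔH_II = −73 kJ, so reaction I has the more negative ΔH; |ΔH_I − ΔH_II| = 73 kJ.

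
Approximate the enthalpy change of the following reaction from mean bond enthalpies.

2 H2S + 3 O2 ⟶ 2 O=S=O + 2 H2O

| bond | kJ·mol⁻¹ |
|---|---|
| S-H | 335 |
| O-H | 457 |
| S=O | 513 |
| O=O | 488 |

Bonds broken (reactants):
  O=O: 3 × 488 = 1464
  S-H: 4 × 335 = 1340
  Σ(broken) = 2804 kJ
Bonds formed (products):
  O-H: 4 × 457 = 1828
  S=O: 4 × 513 = 2052
  Σ(formed) = 3880 kJ
ΔH = Σ(broken) − Σ(formed) = 2804 − 3880 = −1076 kJ

ΔH ≈ −1076 kJ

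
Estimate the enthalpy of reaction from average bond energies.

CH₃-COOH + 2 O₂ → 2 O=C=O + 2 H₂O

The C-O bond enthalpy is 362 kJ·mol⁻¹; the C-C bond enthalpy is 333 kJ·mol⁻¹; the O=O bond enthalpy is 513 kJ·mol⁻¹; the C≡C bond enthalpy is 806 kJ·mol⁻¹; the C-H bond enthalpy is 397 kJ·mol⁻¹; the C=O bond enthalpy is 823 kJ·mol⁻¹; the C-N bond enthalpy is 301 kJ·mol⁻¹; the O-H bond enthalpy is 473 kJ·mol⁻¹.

Bonds broken (reactants):
  C-C: 1 × 333 = 333
  C-H: 3 × 397 = 1191
  C-O: 1 × 362 = 362
  C=O: 1 × 823 = 823
  O-H: 1 × 473 = 473
  O=O: 2 × 513 = 1026
  Σ(broken) = 4208 kJ
Bonds formed (products):
  C=O: 4 × 823 = 3292
  O-H: 4 × 473 = 1892
  Σ(formed) = 5184 kJ
ΔH = Σ(broken) − Σ(formed) = 4208 − 5184 = −976 kJ

ΔH ≈ −976 kJ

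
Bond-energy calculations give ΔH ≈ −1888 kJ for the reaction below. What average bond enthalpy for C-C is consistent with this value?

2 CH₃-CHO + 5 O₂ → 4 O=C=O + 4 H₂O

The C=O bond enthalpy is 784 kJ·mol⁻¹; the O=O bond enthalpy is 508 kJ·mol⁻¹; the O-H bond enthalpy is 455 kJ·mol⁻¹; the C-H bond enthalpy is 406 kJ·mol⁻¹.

Let D be the C-C bond energy.
Σ(broken) = 2×D + 8×406 + 2×784 + 5×508 = 7356 + 2D
Σ(formed) = 8×784 + 8×455 = 9912
ΔH = Σ(broken) − Σ(formed) = (7356 + 2D) − (9912) = −2556 + 2D
Setting this equal to −1888 kJ gives 2D = 668, so D = 334 kJ/mol.

D(C-C) ≈ 334 kJ/mol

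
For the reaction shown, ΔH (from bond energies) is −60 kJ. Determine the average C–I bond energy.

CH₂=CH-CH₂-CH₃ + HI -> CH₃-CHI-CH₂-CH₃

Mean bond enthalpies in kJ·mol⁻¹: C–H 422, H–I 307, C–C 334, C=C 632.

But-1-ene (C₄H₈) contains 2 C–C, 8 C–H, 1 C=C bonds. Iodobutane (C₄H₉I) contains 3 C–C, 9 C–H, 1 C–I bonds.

D(C–I) ≈ 243 kJ/mol

Let D be the C–I bond energy.
Σ(broken) = 2×334 + 8×422 + 1×632 + 1×307 = 4983
Σ(formed) = 3×334 + 9×422 + 1×D = 4800 + D
ΔH = Σ(broken) − Σ(formed) = (4983) − (4800 + D) = +183 − D
Setting this equal to −60 kJ gives D = 243 kJ/mol.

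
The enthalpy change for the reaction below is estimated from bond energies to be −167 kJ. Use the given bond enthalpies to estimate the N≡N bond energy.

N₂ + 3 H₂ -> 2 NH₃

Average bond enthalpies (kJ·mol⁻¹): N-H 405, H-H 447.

D(N≡N) ≈ 922 kJ/mol

Let D be the N≡N bond energy.
Σ(broken) = 3×447 + 1×D = 1341 + D
Σ(formed) = 6×405 = 2430
ΔH = Σ(broken) − Σ(formed) = (1341 + D) − (2430) = −1089 + D
Setting this equal to −167 kJ gives D = 922 kJ/mol.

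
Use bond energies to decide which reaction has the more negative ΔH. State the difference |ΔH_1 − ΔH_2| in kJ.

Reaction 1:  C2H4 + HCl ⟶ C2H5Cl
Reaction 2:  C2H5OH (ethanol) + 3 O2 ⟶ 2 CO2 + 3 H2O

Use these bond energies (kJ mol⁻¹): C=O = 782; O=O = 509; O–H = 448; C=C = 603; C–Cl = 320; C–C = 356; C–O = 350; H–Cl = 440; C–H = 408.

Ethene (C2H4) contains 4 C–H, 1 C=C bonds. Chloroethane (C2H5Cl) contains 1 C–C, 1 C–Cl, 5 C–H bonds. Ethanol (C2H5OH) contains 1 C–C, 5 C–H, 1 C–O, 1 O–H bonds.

Reaction 1:
  Bonds broken (reactants):
    C–H: 4 × 408 = 1632
    C=C: 1 × 603 = 603
    H–Cl: 1 × 440 = 440
    Σ(broken) = 2675 kJ
  Bonds formed (products):
    C–C: 1 × 356 = 356
    C–Cl: 1 × 320 = 320
    C–H: 5 × 408 = 2040
    Σ(formed) = 2716 kJ
  ΔH_1 = 2675 − 2716 = −41 kJ
Reaction 2:
  Bonds broken (reactants):
    C–C: 1 × 356 = 356
    C–H: 5 × 408 = 2040
    C–O: 1 × 350 = 350
    O–H: 1 × 448 = 448
    O=O: 3 × 509 = 1527
    Σ(broken) = 4721 kJ
  Bonds formed (products):
    C=O: 4 × 782 = 3128
    O–H: 6 × 448 = 2688
    Σ(formed) = 5816 kJ
  ΔH_2 = 4721 − 5816 = −1095 kJ
ΔH_1 − ΔH_2 = +1054 kJ, so reaction 2 has the more negative ΔH; |ΔH_1 − ΔH_2| = 1054 kJ.

Reaction 2, by 1054 kJ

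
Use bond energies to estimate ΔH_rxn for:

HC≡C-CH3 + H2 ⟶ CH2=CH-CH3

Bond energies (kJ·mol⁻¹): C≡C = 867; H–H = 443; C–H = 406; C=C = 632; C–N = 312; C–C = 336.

Bonds broken (reactants):
  C≡C: 1 × 867 = 867
  C–C: 1 × 336 = 336
  C–H: 4 × 406 = 1624
  H–H: 1 × 443 = 443
  Σ(broken) = 3270 kJ
Bonds formed (products):
  C–C: 1 × 336 = 336
  C–H: 6 × 406 = 2436
  C=C: 1 × 632 = 632
  Σ(formed) = 3404 kJ
ΔH = Σ(broken) − Σ(formed) = 3270 − 3404 = −134 kJ

ΔH ≈ −134 kJ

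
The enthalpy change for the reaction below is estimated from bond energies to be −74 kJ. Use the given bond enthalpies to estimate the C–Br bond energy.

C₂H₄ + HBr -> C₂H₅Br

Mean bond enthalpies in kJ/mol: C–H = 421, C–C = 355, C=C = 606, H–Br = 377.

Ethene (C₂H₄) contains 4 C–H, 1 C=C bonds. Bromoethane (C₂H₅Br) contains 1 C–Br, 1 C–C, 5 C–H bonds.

Let D be the C–Br bond energy.
Σ(broken) = 4×421 + 1×606 + 1×377 = 2667
Σ(formed) = 1×D + 1×355 + 5×421 = 2460 + D
ΔH = Σ(broken) − Σ(formed) = (2667) − (2460 + D) = +207 − D
Setting this equal to −74 kJ gives D = 281 kJ/mol.

D(C–Br) ≈ 281 kJ/mol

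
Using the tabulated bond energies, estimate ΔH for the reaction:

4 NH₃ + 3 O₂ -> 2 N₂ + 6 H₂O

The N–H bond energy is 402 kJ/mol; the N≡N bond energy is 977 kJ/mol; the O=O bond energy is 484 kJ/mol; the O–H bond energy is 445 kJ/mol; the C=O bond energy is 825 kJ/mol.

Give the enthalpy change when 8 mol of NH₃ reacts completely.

ΔH = −2036 kJ

Bonds broken (reactants):
  N–H: 12 × 402 = 4824
  O=O: 3 × 484 = 1452
  Σ(broken) = 6276 kJ
Bonds formed (products):
  N≡N: 2 × 977 = 1954
  O–H: 12 × 445 = 5340
  Σ(formed) = 7294 kJ
ΔH = Σ(broken) − Σ(formed) = 6276 − 7294 = −1018 kJ
For 2× the reaction as written: 2 × (−1018) = −2036 kJ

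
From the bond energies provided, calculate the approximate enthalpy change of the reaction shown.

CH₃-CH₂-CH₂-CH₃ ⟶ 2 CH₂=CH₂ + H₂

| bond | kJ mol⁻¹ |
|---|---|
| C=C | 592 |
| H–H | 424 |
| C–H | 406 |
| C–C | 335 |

Bonds broken (reactants):
  C–C: 3 × 335 = 1005
  C–H: 10 × 406 = 4060
  Σ(broken) = 5065 kJ
Bonds formed (products):
  C–H: 8 × 406 = 3248
  C=C: 2 × 592 = 1184
  H–H: 1 × 424 = 424
  Σ(formed) = 4856 kJ
ΔH = Σ(broken) − Σ(formed) = 5065 − 4856 = +209 kJ

ΔH ≈ +209 kJ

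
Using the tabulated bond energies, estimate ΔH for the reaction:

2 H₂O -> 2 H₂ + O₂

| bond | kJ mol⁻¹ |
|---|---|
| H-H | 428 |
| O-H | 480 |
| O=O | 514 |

Bonds broken (reactants):
  O-H: 4 × 480 = 1920
  Σ(broken) = 1920 kJ
Bonds formed (products):
  H-H: 2 × 428 = 856
  O=O: 1 × 514 = 514
  Σ(formed) = 1370 kJ
ΔH = Σ(broken) − Σ(formed) = 1920 − 1370 = +550 kJ

ΔH ≈ +550 kJ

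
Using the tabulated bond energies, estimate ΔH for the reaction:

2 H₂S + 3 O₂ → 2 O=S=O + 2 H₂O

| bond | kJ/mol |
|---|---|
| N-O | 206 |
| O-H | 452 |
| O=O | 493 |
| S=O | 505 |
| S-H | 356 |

ΔH ≈ −925 kJ

Bonds broken (reactants):
  O=O: 3 × 493 = 1479
  S-H: 4 × 356 = 1424
  Σ(broken) = 2903 kJ
Bonds formed (products):
  O-H: 4 × 452 = 1808
  S=O: 4 × 505 = 2020
  Σ(formed) = 3828 kJ
ΔH = Σ(broken) − Σ(formed) = 2903 − 3828 = −925 kJ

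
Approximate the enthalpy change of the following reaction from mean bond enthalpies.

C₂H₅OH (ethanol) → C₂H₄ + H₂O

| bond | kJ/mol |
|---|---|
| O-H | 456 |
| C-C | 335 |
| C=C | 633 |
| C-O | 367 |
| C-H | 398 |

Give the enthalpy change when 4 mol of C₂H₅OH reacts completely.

ΔH = +44 kJ

Bonds broken (reactants):
  C-C: 1 × 335 = 335
  C-H: 5 × 398 = 1990
  C-O: 1 × 367 = 367
  O-H: 1 × 456 = 456
  Σ(broken) = 3148 kJ
Bonds formed (products):
  C-H: 4 × 398 = 1592
  C=C: 1 × 633 = 633
  O-H: 2 × 456 = 912
  Σ(formed) = 3137 kJ
ΔH = Σ(broken) − Σ(formed) = 3148 − 3137 = +11 kJ
For 4× the reaction as written: 4 × (+11) = +44 kJ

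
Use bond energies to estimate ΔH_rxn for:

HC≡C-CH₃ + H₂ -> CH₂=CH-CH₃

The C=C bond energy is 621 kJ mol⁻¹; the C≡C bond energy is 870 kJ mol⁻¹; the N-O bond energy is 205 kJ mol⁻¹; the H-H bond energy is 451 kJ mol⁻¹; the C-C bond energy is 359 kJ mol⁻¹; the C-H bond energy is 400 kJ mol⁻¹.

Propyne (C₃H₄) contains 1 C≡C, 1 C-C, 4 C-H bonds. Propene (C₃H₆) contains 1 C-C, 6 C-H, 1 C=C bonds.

ΔH ≈ −100 kJ

Bonds broken (reactants):
  C≡C: 1 × 870 = 870
  C-C: 1 × 359 = 359
  C-H: 4 × 400 = 1600
  H-H: 1 × 451 = 451
  Σ(broken) = 3280 kJ
Bonds formed (products):
  C-C: 1 × 359 = 359
  C-H: 6 × 400 = 2400
  C=C: 1 × 621 = 621
  Σ(formed) = 3380 kJ
ΔH = Σ(broken) − Σ(formed) = 3280 − 3380 = −100 kJ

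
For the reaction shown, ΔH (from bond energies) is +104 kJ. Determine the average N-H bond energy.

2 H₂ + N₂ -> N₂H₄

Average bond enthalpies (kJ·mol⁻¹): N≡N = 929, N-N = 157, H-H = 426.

D(N-H) ≈ 380 kJ/mol

Let D be the N-H bond energy.
Σ(broken) = 2×426 + 1×929 = 1781
Σ(formed) = 4×D + 1×157 = 157 + 4D
ΔH = Σ(broken) − Σ(formed) = (1781) − (157 + 4D) = +1624 − 4D
Setting this equal to +104 kJ gives 4D = 1520, so D = 380 kJ/mol.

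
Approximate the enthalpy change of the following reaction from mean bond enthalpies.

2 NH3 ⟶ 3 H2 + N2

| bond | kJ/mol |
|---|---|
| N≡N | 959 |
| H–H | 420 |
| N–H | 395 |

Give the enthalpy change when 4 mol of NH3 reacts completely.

Bonds broken (reactants):
  N–H: 6 × 395 = 2370
  Σ(broken) = 2370 kJ
Bonds formed (products):
  H–H: 3 × 420 = 1260
  N≡N: 1 × 959 = 959
  Σ(formed) = 2219 kJ
ΔH = Σ(broken) − Σ(formed) = 2370 − 2219 = +151 kJ
For 2× the reaction as written: 2 × (+151) = +302 kJ

ΔH = +302 kJ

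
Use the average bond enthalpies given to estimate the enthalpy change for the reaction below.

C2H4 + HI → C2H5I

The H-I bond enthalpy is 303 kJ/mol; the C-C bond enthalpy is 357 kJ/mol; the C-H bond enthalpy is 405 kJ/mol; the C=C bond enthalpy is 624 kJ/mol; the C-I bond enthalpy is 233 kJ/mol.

Bonds broken (reactants):
  C-H: 4 × 405 = 1620
  C=C: 1 × 624 = 624
  H-I: 1 × 303 = 303
  Σ(broken) = 2547 kJ
Bonds formed (products):
  C-C: 1 × 357 = 357
  C-H: 5 × 405 = 2025
  C-I: 1 × 233 = 233
  Σ(formed) = 2615 kJ
ΔH = Σ(broken) − Σ(formed) = 2547 − 2615 = −68 kJ

ΔH ≈ −68 kJ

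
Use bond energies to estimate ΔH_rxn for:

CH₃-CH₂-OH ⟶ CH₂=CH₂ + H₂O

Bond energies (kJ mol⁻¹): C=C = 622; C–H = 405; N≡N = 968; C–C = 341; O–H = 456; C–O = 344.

Bonds broken (reactants):
  C–C: 1 × 341 = 341
  C–H: 5 × 405 = 2025
  C–O: 1 × 344 = 344
  O–H: 1 × 456 = 456
  Σ(broken) = 3166 kJ
Bonds formed (products):
  C–H: 4 × 405 = 1620
  C=C: 1 × 622 = 622
  O–H: 2 × 456 = 912
  Σ(formed) = 3154 kJ
ΔH = Σ(broken) − Σ(formed) = 3166 − 3154 = +12 kJ

ΔH ≈ +12 kJ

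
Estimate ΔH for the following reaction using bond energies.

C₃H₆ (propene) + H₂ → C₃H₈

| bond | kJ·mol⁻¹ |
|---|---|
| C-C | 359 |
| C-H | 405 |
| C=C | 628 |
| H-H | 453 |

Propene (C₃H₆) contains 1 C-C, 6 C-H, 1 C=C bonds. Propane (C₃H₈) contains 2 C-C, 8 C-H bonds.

Bonds broken (reactants):
  C-C: 1 × 359 = 359
  C-H: 6 × 405 = 2430
  C=C: 1 × 628 = 628
  H-H: 1 × 453 = 453
  Σ(broken) = 3870 kJ
Bonds formed (products):
  C-C: 2 × 359 = 718
  C-H: 8 × 405 = 3240
  Σ(formed) = 3958 kJ
ΔH = Σ(broken) − Σ(formed) = 3870 − 3958 = −88 kJ

ΔH ≈ −88 kJ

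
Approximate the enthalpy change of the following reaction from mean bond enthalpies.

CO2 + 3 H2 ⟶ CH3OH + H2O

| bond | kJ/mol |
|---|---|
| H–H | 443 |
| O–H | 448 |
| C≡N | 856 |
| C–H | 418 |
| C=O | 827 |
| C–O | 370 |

Bonds broken (reactants):
  C=O: 2 × 827 = 1654
  H–H: 3 × 443 = 1329
  Σ(broken) = 2983 kJ
Bonds formed (products):
  C–H: 3 × 418 = 1254
  C–O: 1 × 370 = 370
  O–H: 3 × 448 = 1344
  Σ(formed) = 2968 kJ
ΔH = Σ(broken) − Σ(formed) = 2983 − 2968 = +15 kJ

ΔH ≈ +15 kJ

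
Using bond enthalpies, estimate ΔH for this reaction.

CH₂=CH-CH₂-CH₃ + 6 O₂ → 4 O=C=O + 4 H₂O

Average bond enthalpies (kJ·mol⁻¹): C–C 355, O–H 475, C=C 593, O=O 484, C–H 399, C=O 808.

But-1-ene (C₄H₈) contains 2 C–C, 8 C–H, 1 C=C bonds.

ΔH ≈ −2865 kJ

Bonds broken (reactants):
  C–C: 2 × 355 = 710
  C–H: 8 × 399 = 3192
  C=C: 1 × 593 = 593
  O=O: 6 × 484 = 2904
  Σ(broken) = 7399 kJ
Bonds formed (products):
  C=O: 8 × 808 = 6464
  O–H: 8 × 475 = 3800
  Σ(formed) = 10264 kJ
ΔH = Σ(broken) − Σ(formed) = 7399 − 10264 = −2865 kJ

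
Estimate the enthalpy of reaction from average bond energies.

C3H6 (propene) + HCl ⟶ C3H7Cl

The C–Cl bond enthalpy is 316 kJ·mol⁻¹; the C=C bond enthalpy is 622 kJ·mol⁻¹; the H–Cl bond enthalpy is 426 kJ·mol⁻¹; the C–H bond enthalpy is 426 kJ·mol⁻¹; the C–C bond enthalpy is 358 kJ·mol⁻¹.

Bonds broken (reactants):
  C–C: 1 × 358 = 358
  C–H: 6 × 426 = 2556
  C=C: 1 × 622 = 622
  H–Cl: 1 × 426 = 426
  Σ(broken) = 3962 kJ
Bonds formed (products):
  C–C: 2 × 358 = 716
  C–Cl: 1 × 316 = 316
  C–H: 7 × 426 = 2982
  Σ(formed) = 4014 kJ
ΔH = Σ(broken) − Σ(formed) = 3962 − 4014 = −52 kJ

ΔH ≈ −52 kJ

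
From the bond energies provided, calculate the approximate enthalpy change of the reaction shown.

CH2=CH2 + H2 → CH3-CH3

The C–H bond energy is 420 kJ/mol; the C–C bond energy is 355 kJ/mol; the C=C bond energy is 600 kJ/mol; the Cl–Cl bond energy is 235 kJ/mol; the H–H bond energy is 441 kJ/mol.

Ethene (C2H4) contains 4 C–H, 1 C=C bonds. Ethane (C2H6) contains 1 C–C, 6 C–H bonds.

Bonds broken (reactants):
  C–H: 4 × 420 = 1680
  C=C: 1 × 600 = 600
  H–H: 1 × 441 = 441
  Σ(broken) = 2721 kJ
Bonds formed (products):
  C–C: 1 × 355 = 355
  C–H: 6 × 420 = 2520
  Σ(formed) = 2875 kJ
ΔH = Σ(broken) − Σ(formed) = 2721 − 2875 = −154 kJ

ΔH ≈ −154 kJ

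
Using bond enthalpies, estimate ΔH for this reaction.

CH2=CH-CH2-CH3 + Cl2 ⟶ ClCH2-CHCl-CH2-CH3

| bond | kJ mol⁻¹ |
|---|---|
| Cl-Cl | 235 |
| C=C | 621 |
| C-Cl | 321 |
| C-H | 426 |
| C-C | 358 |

ΔH ≈ −144 kJ

Bonds broken (reactants):
  C-C: 2 × 358 = 716
  C-H: 8 × 426 = 3408
  C=C: 1 × 621 = 621
  Cl-Cl: 1 × 235 = 235
  Σ(broken) = 4980 kJ
Bonds formed (products):
  C-C: 3 × 358 = 1074
  C-Cl: 2 × 321 = 642
  C-H: 8 × 426 = 3408
  Σ(formed) = 5124 kJ
ΔH = Σ(broken) − Σ(formed) = 4980 − 5124 = −144 kJ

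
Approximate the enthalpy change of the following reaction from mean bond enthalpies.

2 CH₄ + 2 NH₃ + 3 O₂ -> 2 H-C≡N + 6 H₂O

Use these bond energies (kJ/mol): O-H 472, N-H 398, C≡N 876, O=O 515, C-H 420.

ΔH ≈ −963 kJ

Bonds broken (reactants):
  C-H: 8 × 420 = 3360
  N-H: 6 × 398 = 2388
  O=O: 3 × 515 = 1545
  Σ(broken) = 7293 kJ
Bonds formed (products):
  C≡N: 2 × 876 = 1752
  C-H: 2 × 420 = 840
  O-H: 12 × 472 = 5664
  Σ(formed) = 8256 kJ
ΔH = Σ(broken) − Σ(formed) = 7293 − 8256 = −963 kJ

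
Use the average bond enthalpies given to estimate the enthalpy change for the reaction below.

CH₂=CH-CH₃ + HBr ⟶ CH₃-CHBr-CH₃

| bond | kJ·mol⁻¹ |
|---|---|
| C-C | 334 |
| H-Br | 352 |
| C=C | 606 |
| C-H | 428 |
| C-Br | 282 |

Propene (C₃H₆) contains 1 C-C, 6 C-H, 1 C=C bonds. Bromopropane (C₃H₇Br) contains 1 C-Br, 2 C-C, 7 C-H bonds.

Bonds broken (reactants):
  C-C: 1 × 334 = 334
  C-H: 6 × 428 = 2568
  C=C: 1 × 606 = 606
  H-Br: 1 × 352 = 352
  Σ(broken) = 3860 kJ
Bonds formed (products):
  C-Br: 1 × 282 = 282
  C-C: 2 × 334 = 668
  C-H: 7 × 428 = 2996
  Σ(formed) = 3946 kJ
ΔH = Σ(broken) − Σ(formed) = 3860 − 3946 = −86 kJ

ΔH ≈ −86 kJ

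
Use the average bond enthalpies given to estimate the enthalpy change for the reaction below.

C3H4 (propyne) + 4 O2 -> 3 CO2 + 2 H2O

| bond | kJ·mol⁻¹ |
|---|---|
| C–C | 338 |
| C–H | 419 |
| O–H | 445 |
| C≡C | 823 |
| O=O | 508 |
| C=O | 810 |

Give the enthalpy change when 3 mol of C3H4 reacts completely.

ΔH = −5313 kJ

Bonds broken (reactants):
  C≡C: 1 × 823 = 823
  C–C: 1 × 338 = 338
  C–H: 4 × 419 = 1676
  O=O: 4 × 508 = 2032
  Σ(broken) = 4869 kJ
Bonds formed (products):
  C=O: 6 × 810 = 4860
  O–H: 4 × 445 = 1780
  Σ(formed) = 6640 kJ
ΔH = Σ(broken) − Σ(formed) = 4869 − 6640 = −1771 kJ
For 3× the reaction as written: 3 × (−1771) = −5313 kJ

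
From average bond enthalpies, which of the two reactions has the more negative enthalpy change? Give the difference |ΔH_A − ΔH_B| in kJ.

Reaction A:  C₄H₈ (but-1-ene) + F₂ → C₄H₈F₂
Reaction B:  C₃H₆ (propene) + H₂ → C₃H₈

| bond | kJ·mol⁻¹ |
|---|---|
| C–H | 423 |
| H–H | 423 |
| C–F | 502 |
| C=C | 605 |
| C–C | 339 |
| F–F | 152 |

Reaction A:
  Bonds broken (reactants):
    C–C: 2 × 339 = 678
    C–H: 8 × 423 = 3384
    C=C: 1 × 605 = 605
    F–F: 1 × 152 = 152
    Σ(broken) = 4819 kJ
  Bonds formed (products):
    C–C: 3 × 339 = 1017
    C–F: 2 × 502 = 1004
    C–H: 8 × 423 = 3384
    Σ(formed) = 5405 kJ
  ΔH_A = 4819 − 5405 = −586 kJ
Reaction B:
  Bonds broken (reactants):
    C–C: 1 × 339 = 339
    C–H: 6 × 423 = 2538
    C=C: 1 × 605 = 605
    H–H: 1 × 423 = 423
    Σ(broken) = 3905 kJ
  Bonds formed (products):
    C–C: 2 × 339 = 678
    C–H: 8 × 423 = 3384
    Σ(formed) = 4062 kJ
  ΔH_B = 3905 − 4062 = −157 kJ
ΔH_A − ΔH_B = −429 kJ, so reaction A has the more negative ΔH; |ΔH_A − ΔH_B| = 429 kJ.

Reaction A, by 429 kJ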